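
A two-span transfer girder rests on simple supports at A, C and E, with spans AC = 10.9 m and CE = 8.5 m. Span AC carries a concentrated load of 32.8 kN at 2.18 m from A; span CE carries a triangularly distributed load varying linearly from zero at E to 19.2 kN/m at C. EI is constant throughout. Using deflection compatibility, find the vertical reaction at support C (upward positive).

Take M_C as the redundant. Released structure: two simple spans AC and CE with a hinge at C.
End slopes at the hinge C, treating each span as simply supported:
  span AC: point load 32.8 at a = 2.18: Pab(L + a)/(6LEI) = 124.7/EI
  span CE: triangular load, peak 19.2: w₀L³/(45EI) = 262/EI
  relative rotation θ_0 = (124.7 + 262)/EI = 386.7/EI
A unit hogging moment at C produces rotation L₁/(3EI) + L₂/(3EI) = 6.467/EI.
Compatibility: M_C·(L₁+L₂)/(3EI) = θ_0, giving M_C = 59.8 kN·m (hogging).
Span AC, ΣM about A with M_C applied at C: R_C^{AC}·10.9 = 71.5 + 59.8, so R_C^{AC} = 12.05 kN and R_A = 32.8 − 12.05 = 20.75 kN.
Span CE, ΣM about E: R_C^{CE}·8.5 = 462.4 + 59.8, so R_C^{CE} = 61.44 kN and R_E = 81.6 − 61.44 = 20.16 kN.
R_C = 12.05 + 61.44 = 73.48 kN.

R_C = 73.48 kN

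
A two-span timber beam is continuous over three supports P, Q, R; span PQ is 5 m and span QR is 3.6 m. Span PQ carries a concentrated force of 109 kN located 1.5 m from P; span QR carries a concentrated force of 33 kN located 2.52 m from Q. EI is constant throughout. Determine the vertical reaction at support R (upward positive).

Insert a hinge at Q; M_Q is the redundant, and each span becomes simply supported.
Rotations at Q on the released spans (each span's end-slope, ×1/EI):
  span PQ: point load 109 at a = 1.5: Pab(L + a)/(6LEI) = 124/EI
  span QR: point load 33 at a = 2.52: Pab(L + b)/(6LEI) = 19.46/EI
  relative rotation θ_0 = (124 + 19.46)/EI = 143.4/EI
A unit hogging moment at Q produces rotation L₁/(3EI) + L₂/(3EI) = 2.867/EI.
Slope continuity at Q: θ_0 = M_Q·2.867/EI, so M_Q = 143.4/2.867 = 50.04 kN·m (hogging).
Span QR, ΣM about R: R_Q^{QR}·3.6 = 35.64 + 50.04, so R_Q^{QR} = 23.8 kN and R_R = 33 − 23.8 = 9.2 kN.

R_R = 9.2 kN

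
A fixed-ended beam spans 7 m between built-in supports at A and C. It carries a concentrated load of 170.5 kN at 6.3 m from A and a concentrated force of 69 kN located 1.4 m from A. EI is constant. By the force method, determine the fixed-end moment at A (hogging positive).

Take the two fixed-end moments M_A, M_C as redundants; the released structure is the simple span AC.
On the primary (simply-supported) span, the end slopes from the loading are:
  at A: point load 170.5 at a = 6.3: Pab(L + b)/(6LEI) = 137.8/EI
  at C: point load 170.5 at a = 6.3: Pab(L + a)/(6LEI) = 238.1/EI
  at A: point load 69 at a = 1.4: Pab(L + b)/(6LEI) = 162.3/EI
  at C: point load 69 at a = 1.4: Pab(L + a)/(6LEI) = 108.2/EI
  θ_A0 = 300.1/EI,  θ_C0 = 346.3/EI
Flexibility coefficients: a unit moment at one end gives L/(3EI) there and L/(6EI) at the far end, so f₁₁ = f₂₂ = 2.333/EI and f₁₂ = f₂₁ = 1.167/EI.
Compatibility — zero rotation at each built-in end:
  2.333 M_A + 1.167 M_C = 300.1
  1.167 M_A + 2.333 M_C = 346.3
Solving the pair gives M_A = 72.57 kN·m and M_C = 112.1 kN·m (hogging).

M_A = 72.57 kN·m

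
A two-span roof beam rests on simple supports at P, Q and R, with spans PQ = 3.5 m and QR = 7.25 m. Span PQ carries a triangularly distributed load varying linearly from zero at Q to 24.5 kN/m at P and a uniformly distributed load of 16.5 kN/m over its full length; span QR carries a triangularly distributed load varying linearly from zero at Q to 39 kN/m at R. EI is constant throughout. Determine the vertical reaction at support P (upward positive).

Release continuity at Q by inserting a hinge; the redundant is the internal moment M_Q. The primary structure is two simply-supported spans PQ and QR.
Discontinuity in slope at Q on the released structure — sum the simple-span end rotations:
  span PQ: triangular load, peak 24.5: 7w₀L³/(360EI) = 20.43/EI
  span PQ: UDL 16.5: wL³/(24EI) = 29.48/EI
  span QR: triangular load, peak 39: 7w₀L³/(360EI) = 289/EI
  relative rotation θ_0 = (49.9 + 289)/EI = 338.9/EI
A unit hogging moment at Q produces rotation L₁/(3EI) + L₂/(3EI) = 3.583/EI.
Slope continuity at Q: θ_0 = M_Q·3.583/EI, so M_Q = 338.9/3.583 = 94.57 kN·m (hogging).
Span PQ, ΣM about P with M_Q applied at Q: R_Q^{PQ}·3.5 = 151.1 + 94.57, so R_Q^{PQ} = 70.19 kN and R_P = 100.6 − 70.19 = 30.44 kN.

R_P = 30.44 kN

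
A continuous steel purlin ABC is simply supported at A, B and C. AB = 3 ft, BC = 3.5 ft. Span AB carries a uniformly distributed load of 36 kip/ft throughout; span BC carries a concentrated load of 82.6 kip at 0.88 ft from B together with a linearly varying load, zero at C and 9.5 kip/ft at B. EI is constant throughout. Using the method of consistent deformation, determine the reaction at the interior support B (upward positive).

Release continuity at B by inserting a hinge; the redundant is the internal moment M_B. The primary structure is two simply-supported spans AB and BC.
Discontinuity in slope at B on the released structure — sum the simple-span end rotations:
  span AB: UDL 36: wL³/(24EI) = 40.5/EI
  span BC: point load 82.6 at a = 0.88: Pab(L + b)/(6LEI) = 55.5/EI
  span BC: triangular load, peak 9.5: w₀L³/(45EI) = 9.051/EI
  relative rotation θ_0 = (40.5 + 64.55)/EI = 105.1/EI
A unit hogging moment at B produces rotation L₁/(3EI) + L₂/(3EI) = 2.167/EI.
Compatibility: M_B·(L₁+L₂)/(3EI) = θ_0, giving M_B = 48.49 kip·ft (hogging).
Span AB, ΣM about A with M_B applied at B: R_B^{AB}·3 = 162 + 48.49, so R_B^{AB} = 70.16 kip and R_A = 108 − 70.16 = 37.84 kip.
Span BC, ΣM about C: R_B^{BC}·3.5 = 255.2 + 48.49, so R_B^{BC} = 86.77 kip and R_C = 99.22 − 86.77 = 12.46 kip.
R_B = 70.16 + 86.77 = 156.9 kip.

R_B = 156.9 kip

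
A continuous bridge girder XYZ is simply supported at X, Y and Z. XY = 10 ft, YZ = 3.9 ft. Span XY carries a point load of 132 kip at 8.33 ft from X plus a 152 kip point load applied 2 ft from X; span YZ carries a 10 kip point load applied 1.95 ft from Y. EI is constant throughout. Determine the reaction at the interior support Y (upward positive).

Take M_Y as the redundant. Released structure: two simple spans XY and YZ with a hinge at Y.
Rotations at Y on the released spans (each span's end-slope, ×1/EI):
  span XY: point load 132 at a = 8.33: Pab(L + a)/(6LEI) = 561/EI
  span XY: point load 152 at a = 2: Pab(L + a)/(6LEI) = 486.4/EI
  span YZ: point load 10 at a = 1.95: Pab(L + b)/(6LEI) = 9.506/EI
  relative rotation θ_0 = (1047 + 9.506)/EI = 1057/EI
A unit hogging moment at Y produces rotation L₁/(3EI) + L₂/(3EI) = 4.633/EI.
Slope continuity at Y: θ_0 = M_Y·4.633/EI, so M_Y = 1057/4.633 = 228.1 kip·ft (hogging).
Span XY, ΣM about X with M_Y applied at Y: R_Y^{XY}·10 = 1404 + 228.1, so R_Y^{XY} = 163.2 kip and R_X = 284 − 163.2 = 120.8 kip.
Span YZ, ΣM about Z: R_Y^{YZ}·3.9 = 19.5 + 228.1, so R_Y^{YZ} = 63.49 kip and R_Z = 10 − 63.49 = -53.49 kip.
R_Y = 163.2 + 63.49 = 226.7 kip.

R_Y = 226.7 kip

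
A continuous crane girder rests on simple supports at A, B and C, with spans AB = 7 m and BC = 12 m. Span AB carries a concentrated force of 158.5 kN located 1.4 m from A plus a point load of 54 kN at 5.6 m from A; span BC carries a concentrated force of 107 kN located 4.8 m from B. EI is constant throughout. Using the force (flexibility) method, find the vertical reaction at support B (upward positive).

Take M_B as the redundant. Released structure: two simple spans AB and BC with a hinge at B.
End slopes at the hinge B, treating each span as simply supported:
  span AB: point load 158.5 at a = 1.4: Pab(L + a)/(6LEI) = 248.5/EI
  span AB: point load 54 at a = 5.6: Pab(L + a)/(6LEI) = 127/EI
  span BC: point load 107 at a = 4.8: Pab(L + b)/(6LEI) = 986.1/EI
  relative rotation θ_0 = (375.5 + 986.1)/EI = 1362/EI
A unit hogging moment at B produces rotation L₁/(3EI) + L₂/(3EI) = 6.333/EI.
Compatibility: M_B·(L₁+L₂)/(3EI) = θ_0, giving M_B = 215 kN·m (hogging).
Span AB, ΣM about A with M_B applied at B: R_B^{AB}·7 = 524.3 + 215, so R_B^{AB} = 105.6 kN and R_A = 212.5 − 105.6 = 106.9 kN.
Span BC, ΣM about C: R_B^{BC}·12 = 770.4 + 215, so R_B^{BC} = 82.12 kN and R_C = 107 − 82.12 = 24.88 kN.
R_B = 105.6 + 82.12 = 187.7 kN.

R_B = 187.7 kN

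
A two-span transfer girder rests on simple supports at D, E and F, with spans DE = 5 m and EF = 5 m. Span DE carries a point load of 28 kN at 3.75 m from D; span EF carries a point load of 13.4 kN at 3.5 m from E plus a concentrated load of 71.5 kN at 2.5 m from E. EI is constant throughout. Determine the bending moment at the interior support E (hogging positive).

M_E = 49.57 kN·m

Take M_E as the redundant. Released structure: two simple spans DE and EF with a hinge at E.
Discontinuity in slope at E on the released structure — sum the simple-span end rotations:
  span DE: point load 28 at a = 3.75: Pab(L + a)/(6LEI) = 38.28/EI
  span EF: point load 13.4 at a = 3.5: Pab(L + b)/(6LEI) = 15.24/EI
  span EF: point load 71.5 at a = 2.5: Pab(L + b)/(6LEI) = 111.7/EI
  relative rotation θ_0 = (38.28 + 127)/EI = 165.2/EI
A unit hogging moment at E produces rotation L₁/(3EI) + L₂/(3EI) = 3.333/EI.
Compatibility: M_E·(L₁+L₂)/(3EI) = θ_0, giving M_E = 49.57 kN·m (hogging).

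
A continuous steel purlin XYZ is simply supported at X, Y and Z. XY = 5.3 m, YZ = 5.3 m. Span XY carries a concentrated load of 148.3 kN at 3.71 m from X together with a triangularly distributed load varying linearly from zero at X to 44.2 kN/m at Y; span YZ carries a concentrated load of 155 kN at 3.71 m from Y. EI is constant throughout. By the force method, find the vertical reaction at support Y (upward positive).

Insert a hinge at Y; M_Y is the redundant, and each span becomes simply supported.
Discontinuity in slope at Y on the released structure — sum the simple-span end rotations:
  span XY: point load 148.3 at a = 3.71: Pab(L + a)/(6LEI) = 247.9/EI
  span XY: triangular load, peak 44.2: w₀L³/(45EI) = 146.2/EI
  span YZ: point load 155 at a = 3.71: Pab(L + b)/(6LEI) = 198.1/EI
  relative rotation θ_0 = (394.1 + 198.1)/EI = 592.2/EI
A unit hogging moment at Y produces rotation L₁/(3EI) + L₂/(3EI) = 3.533/EI.
Compatibility: M_Y·(L₁+L₂)/(3EI) = θ_0, giving M_Y = 167.6 kN·m (hogging).
Span XY, ΣM about X with M_Y applied at Y: R_Y^{XY}·5.3 = 964.1 + 167.6, so R_Y^{XY} = 213.5 kN and R_X = 265.4 − 213.5 = 51.91 kN.
Span YZ, ΣM about Z: R_Y^{YZ}·5.3 = 246.4 + 167.6, so R_Y^{YZ} = 78.12 kN and R_Z = 155 − 78.12 = 76.88 kN.
R_Y = 213.5 + 78.12 = 291.6 kN.

R_Y = 291.6 kN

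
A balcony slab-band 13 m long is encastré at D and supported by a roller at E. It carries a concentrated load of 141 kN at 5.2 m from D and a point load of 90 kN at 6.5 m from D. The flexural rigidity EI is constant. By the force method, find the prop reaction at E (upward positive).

R_E = 57.45 kN

Take the reaction at E as the redundant and release it; the primary structure is a cantilever fixed at D.
Deflection at E on the released cantilever, summing each load's contribution:
  point load 141 at a = 5.2: Pa²(3L − a)/(6EI) = 21478/EI
  point load 90 at a = 6.5: Pa²(3L − a)/(6EI) = 20597/EI
  δ_0 = 42075/EI
Flexibility coefficient — unit upward force at E: δ_{EE} = L³/(3EI) = 732.3/EI.
Compatibility at E: δ_0 − R_E·δ_{EE} = 0, so R_E = 42075/732.3 = 57.45 kN.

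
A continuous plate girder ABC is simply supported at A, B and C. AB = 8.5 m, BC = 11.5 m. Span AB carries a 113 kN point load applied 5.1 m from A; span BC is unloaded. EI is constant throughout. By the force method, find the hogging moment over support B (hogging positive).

M_B = 78.38 kN·m

Release continuity at B by inserting a hinge; the redundant is the internal moment M_B. The primary structure is two simply-supported spans AB and BC.
Rotations at B on the released spans (each span's end-slope, ×1/EI):
  span AB: point load 113 at a = 5.1: Pab(L + a)/(6LEI) = 522.5/EI
  relative rotation θ_0 = (522.5 + 0)/EI = 522.5/EI
A unit hogging moment at B produces rotation L₁/(3EI) + L₂/(3EI) = 6.667/EI.
Slope continuity at B: θ_0 = M_B·6.667/EI, so M_B = 522.5/6.667 = 78.38 kN·m (hogging).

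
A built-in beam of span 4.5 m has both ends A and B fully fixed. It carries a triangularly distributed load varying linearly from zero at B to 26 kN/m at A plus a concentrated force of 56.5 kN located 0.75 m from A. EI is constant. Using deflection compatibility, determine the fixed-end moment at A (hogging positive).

Take the two fixed-end moments M_A, M_B as redundants; the released structure is the simple span AB.
On the primary (simply-supported) span, the end slopes from the loading are:
  at A: triangular load, peak 26: w₀L³/(45EI) = 52.65/EI
  at B: triangular load, peak 26: 7w₀L³/(360EI) = 46.07/EI
  at A: point load 56.5 at a = 0.75: Pab(L + b)/(6LEI) = 48.55/EI
  at B: point load 56.5 at a = 0.75: Pab(L + a)/(6LEI) = 30.9/EI
  θ_A0 = 101.2/EI,  θ_B0 = 76.97/EI
Flexibility coefficients: a unit moment at one end gives L/(3EI) there and L/(6EI) at the far end, so f₁₁ = f₂₂ = 1.5/EI and f₁₂ = f₂₁ = 0.75/EI.
Compatibility — zero rotation at each built-in end:
  1.5 M_A + 0.75 M_B = 101.2
  0.75 M_A + 1.5 M_B = 76.97
Solving the pair gives M_A = 55.75 kN·m and M_B = 23.44 kN·m (hogging).

M_A = 55.75 kN·m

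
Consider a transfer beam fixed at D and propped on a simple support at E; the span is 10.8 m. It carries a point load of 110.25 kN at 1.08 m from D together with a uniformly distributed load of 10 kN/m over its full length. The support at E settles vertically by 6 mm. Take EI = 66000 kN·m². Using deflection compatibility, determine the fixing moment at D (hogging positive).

Release the roller at E. Primary structure: cantilever fixed at D.
Deflection at E on the released cantilever, summing each load's contribution:
  point load 110.25 at a = 1.08: Pa²(3L − a)/(6EI) = 671.3/EI
  UDL 10: wL⁴/(8EI) = 17006/EI
  δ_0 = 17677/EI
Tip deflection under a unit load at E: L³/(3EI) = 419.9/EI.
With EI = 66000 kN·m²: δ_0 = 0.26784 m and δ_{EE} = 0.006362 m/kN.
Compatibility — the beam at E must follow the support down by 0.006 m: δ_0 − R_E·δ_{EE} = 0.006, so R_E = (0.26784 − 0.006)/0.006362 = 41.16 kN.
Moment equilibrium about D: M_D = Σ(load moments about D) − R_E·L = 702.3 − 41.16×10.8 = 257.8 kN·m.

M_D = 257.8 kN·m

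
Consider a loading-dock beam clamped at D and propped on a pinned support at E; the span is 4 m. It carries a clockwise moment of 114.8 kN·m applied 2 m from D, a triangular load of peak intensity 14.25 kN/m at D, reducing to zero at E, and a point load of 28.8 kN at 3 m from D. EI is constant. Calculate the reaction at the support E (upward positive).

Release the roller at E. Primary structure: cantilever fixed at D.
Downward deflection at the released point E due to the loads:
  clockwise couple 114.8 at a = 2: M₀a(2L − a)/(2EI) = 688.8/EI
  triangular load, peak 14.25 at the fixed end: w₀L⁴/(30EI) = 121.6/EI
  point load 28.8 at a = 3: Pa²(3L − a)/(6EI) = 388.8/EI
  δ_0 = 1199/EI
Tip deflection under a unit load at E: L³/(3EI) = 21.33/EI.
The prop prevents deflection at E: R_E = δ_0/δ_{EE} = 1199/21.33 = 56.21 kN.

R_E = 56.21 kN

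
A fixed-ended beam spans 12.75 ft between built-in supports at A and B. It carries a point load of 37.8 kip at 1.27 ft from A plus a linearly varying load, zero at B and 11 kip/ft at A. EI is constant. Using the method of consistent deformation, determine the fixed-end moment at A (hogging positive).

Release both end moments; the primary structure is a simply-supported span AB with redundants M_A and M_B.
End rotations of the released simple span under the applied load (×1/EI):
  at A: point load 37.8 at a = 1.27: Pab(L + b)/(6LEI) = 174.6/EI
  at B: point load 37.8 at a = 1.27: Pab(L + a)/(6LEI) = 101/EI
  at A: triangular load, peak 11: w₀L³/(45EI) = 506.7/EI
  at B: triangular load, peak 11: 7w₀L³/(360EI) = 443.3/EI
  θ_A0 = 681.2/EI,  θ_B0 = 544.3/EI
Flexibility coefficients: a unit moment at one end gives L/(3EI) there and L/(6EI) at the far end, so f₁₁ = f₂₂ = 4.25/EI and f₁₂ = f₂₁ = 2.125/EI.
Compatibility — zero rotation at each built-in end:
  4.25 M_A + 2.125 M_B = 681.2
  2.125 M_A + 4.25 M_B = 544.3
Solving the pair gives M_A = 128.3 kip·ft and M_B = 63.91 kip·ft (hogging).

M_A = 128.3 kip·ft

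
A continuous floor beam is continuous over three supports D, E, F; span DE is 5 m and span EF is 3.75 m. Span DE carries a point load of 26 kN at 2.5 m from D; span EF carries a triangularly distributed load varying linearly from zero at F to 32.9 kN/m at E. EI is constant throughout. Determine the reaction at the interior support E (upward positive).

Take M_E as the redundant. Released structure: two simple spans DE and EF with a hinge at E.
Rotations at E on the released spans (each span's end-slope, ×1/EI):
  span DE: point load 26 at a = 2.5: Pab(L + a)/(6LEI) = 40.62/EI
  span EF: triangular load, peak 32.9: w₀L³/(45EI) = 38.55/EI
  relative rotation θ_0 = (40.62 + 38.55)/EI = 79.18/EI
A unit hogging moment at E produces rotation L₁/(3EI) + L₂/(3EI) = 2.917/EI.
Compatibility: M_E·(L₁+L₂)/(3EI) = θ_0, giving M_E = 27.15 kN·m (hogging).
Span DE, ΣM about D with M_E applied at E: R_E^{DE}·5 = 65 + 27.15, so R_E^{DE} = 18.43 kN and R_D = 26 − 18.43 = 7.571 kN.
Span EF, ΣM about F: R_E^{EF}·3.75 = 154.2 + 27.15, so R_E^{EF} = 48.36 kN and R_F = 61.69 − 48.36 = 13.32 kN.
R_E = 18.43 + 48.36 = 66.79 kN.

R_E = 66.79 kN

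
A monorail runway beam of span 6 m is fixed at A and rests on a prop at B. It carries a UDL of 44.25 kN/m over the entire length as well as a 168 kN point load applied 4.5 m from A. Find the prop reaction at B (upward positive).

R_B = 205.9 kN

Take the reaction at B as the redundant and release it; the primary structure is a cantilever fixed at A.
Downward deflection at the released point B due to the loads:
  UDL 44.25: wL⁴/(8EI) = 7168/EI
  point load 168 at a = 4.5: Pa²(3L − a)/(6EI) = 7654/EI
  δ_0 = 14823/EI
Tip deflection under a unit load at B: L³/(3EI) = 72/EI.
Compatibility at B: δ_0 − R_B·δ_{BB} = 0, so R_B = 14823/72 = 205.9 kN.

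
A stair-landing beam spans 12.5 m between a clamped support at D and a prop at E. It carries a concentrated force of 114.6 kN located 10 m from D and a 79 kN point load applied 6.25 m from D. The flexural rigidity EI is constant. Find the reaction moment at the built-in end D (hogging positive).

M_D = 322.7 kN·m

Release the roller at E. Primary structure: cantilever fixed at D.
Downward deflection at the released point E due to the loads:
  point load 114.6 at a = 10: Pa²(3L − a)/(6EI) = 52525/EI
  point load 79 at a = 6.25: Pa²(3L − a)/(6EI) = 16073/EI
  δ_0 = 68598/EI
Flexibility coefficient — unit upward force at E: δ_{EE} = L³/(3EI) = 651/EI.
The prop prevents deflection at E: R_E = δ_0/δ_{EE} = 68598/651 = 105.4 kN.
Moment equilibrium about D: M_D = Σ(load moments about D) − R_E·L = 1640 − 105.4×12.5 = 322.7 kN·m.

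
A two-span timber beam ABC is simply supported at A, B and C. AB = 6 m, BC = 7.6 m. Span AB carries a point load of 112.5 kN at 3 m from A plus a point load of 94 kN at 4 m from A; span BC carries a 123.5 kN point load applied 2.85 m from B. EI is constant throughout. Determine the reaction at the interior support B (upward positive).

R_B = 256.3 kN

Release continuity at B by inserting a hinge; the redundant is the internal moment M_B. The primary structure is two simply-supported spans AB and BC.
Rotations at B on the released spans (each span's end-slope, ×1/EI):
  span AB: point load 112.5 at a = 3: Pab(L + a)/(6LEI) = 253.1/EI
  span AB: point load 94 at a = 4: Pab(L + a)/(6LEI) = 208.9/EI
  span BC: point load 123.5 at a = 2.85: Pab(L + b)/(6LEI) = 452.8/EI
  relative rotation θ_0 = (462 + 452.8)/EI = 914.8/EI
A unit hogging moment at B produces rotation L₁/(3EI) + L₂/(3EI) = 4.533/EI.
Compatibility: M_B·(L₁+L₂)/(3EI) = θ_0, giving M_B = 201.8 kN·m (hogging).
Span AB, ΣM about A with M_B applied at B: R_B^{AB}·6 = 713.5 + 201.8, so R_B^{AB} = 152.5 kN and R_A = 206.5 − 152.5 = 53.95 kN.
Span BC, ΣM about C: R_B^{BC}·7.6 = 586.6 + 201.8, so R_B^{BC} = 103.7 kN and R_C = 123.5 − 103.7 = 19.76 kN.
R_B = 152.5 + 103.7 = 256.3 kN.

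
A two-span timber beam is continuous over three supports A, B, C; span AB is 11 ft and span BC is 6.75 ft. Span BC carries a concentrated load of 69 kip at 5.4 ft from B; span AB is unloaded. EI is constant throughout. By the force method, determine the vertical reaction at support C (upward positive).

Release continuity at B by inserting a hinge; the redundant is the internal moment M_B. The primary structure is two simply-supported spans AB and BC.
End slopes at the hinge B, treating each span as simply supported:
  span BC: point load 69 at a = 5.4: Pab(L + b)/(6LEI) = 100.6/EI
  relative rotation θ_0 = (0 + 100.6)/EI = 100.6/EI
A unit hogging moment at B produces rotation L₁/(3EI) + L₂/(3EI) = 5.917/EI.
Compatibility: M_B·(L₁+L₂)/(3EI) = θ_0, giving M_B = 17 kip·ft (hogging).
Span BC, ΣM about C: R_B^{BC}·6.75 = 93.15 + 17, so R_B^{BC} = 16.32 kip and R_C = 69 − 16.32 = 52.68 kip.

R_C = 52.68 kip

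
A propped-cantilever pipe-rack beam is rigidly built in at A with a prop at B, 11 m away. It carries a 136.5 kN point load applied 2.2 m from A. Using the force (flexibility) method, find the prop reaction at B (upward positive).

R_B = 7.644 kN

Take the reaction at B as the redundant and release it; the primary structure is a cantilever fixed at A.
Primary-structure tip deflection at B by superposition:
  point load 136.5 at a = 2.2: Pa²(3L − a)/(6EI) = 3391/EI
Tip deflection under a unit load at B: L³/(3EI) = 443.7/EI.
Compatibility at B: δ_0 − R_B·δ_{BB} = 0, so R_B = 3391/443.7 = 7.644 kN.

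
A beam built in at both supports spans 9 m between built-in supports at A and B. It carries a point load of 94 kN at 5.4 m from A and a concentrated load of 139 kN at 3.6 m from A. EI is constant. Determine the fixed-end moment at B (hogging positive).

Take the two fixed-end moments M_A, M_B as redundants; the released structure is the simple span AB.
End rotations of the released simple span under the applied load (×1/EI):
  at A: point load 94 at a = 5.4: Pab(L + b)/(6LEI) = 426.4/EI
  at B: point load 94 at a = 5.4: Pab(L + a)/(6LEI) = 487.3/EI
  at A: point load 139 at a = 3.6: Pab(L + b)/(6LEI) = 720.6/EI
  at B: point load 139 at a = 3.6: Pab(L + a)/(6LEI) = 630.5/EI
  θ_A0 = 1147/EI,  θ_B0 = 1118/EI
Flexibility coefficients: a unit moment at one end gives L/(3EI) there and L/(6EI) at the far end, so f₁₁ = f₂₂ = 3/EI and f₁₂ = f₂₁ = 1.5/EI.
Compatibility — zero rotation at each built-in end:
  3 M_A + 1.5 M_B = 1147
  1.5 M_A + 3 M_B = 1118
Solving the pair gives M_A = 261.4 kN·m and M_B = 241.9 kN·m (hogging).

M_B = 241.9 kN·m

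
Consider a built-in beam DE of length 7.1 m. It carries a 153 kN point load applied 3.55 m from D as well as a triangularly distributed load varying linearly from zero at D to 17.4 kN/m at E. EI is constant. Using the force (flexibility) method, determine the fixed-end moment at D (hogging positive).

M_D = 165 kN·m

Take the two fixed-end moments M_D, M_E as redundants; the released structure is the simple span DE.
End rotations of the released simple span under the applied load (×1/EI):
  at D: point load 153 at a = 3.55: Pab(L + b)/(6LEI) = 482/EI
  at E: point load 153 at a = 3.55: Pab(L + a)/(6LEI) = 482/EI
  at D: triangular load, peak 17.4: 7w₀L³/(360EI) = 121.1/EI
  at E: triangular load, peak 17.4: w₀L³/(45EI) = 138.4/EI
  θ_D0 = 603.1/EI,  θ_E0 = 620.4/EI
Flexibility coefficients: a unit moment at one end gives L/(3EI) there and L/(6EI) at the far end, so f₁₁ = f₂₂ = 2.367/EI and f₁₂ = f₂₁ = 1.183/EI.
Compatibility — zero rotation at each built-in end:
  2.367 M_D + 1.183 M_E = 603.1
  1.183 M_D + 2.367 M_E = 620.4
Solving the pair gives M_D = 165 kN·m and M_E = 179.6 kN·m (hogging).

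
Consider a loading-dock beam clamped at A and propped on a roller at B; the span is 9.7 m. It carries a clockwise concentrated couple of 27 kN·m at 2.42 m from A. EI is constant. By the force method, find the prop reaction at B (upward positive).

R_B = 1.823 kN

Release the roller at B. Primary structure: cantilever fixed at A.
Deflection at B on the released cantilever, summing each load's contribution:
  clockwise couple 27 at a = 2.42: M₀a(2L − a)/(2EI) = 554.7/EI
Flexibility coefficient — unit upward force at B: δ_{BB} = L³/(3EI) = 304.2/EI.
Compatibility at B: δ_0 − R_B·δ_{BB} = 0, so R_B = 554.7/304.2 = 1.823 kN.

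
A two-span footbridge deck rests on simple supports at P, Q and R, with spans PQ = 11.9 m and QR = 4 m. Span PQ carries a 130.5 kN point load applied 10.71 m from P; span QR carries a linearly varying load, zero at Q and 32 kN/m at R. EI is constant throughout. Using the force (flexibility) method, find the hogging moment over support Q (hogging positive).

Release continuity at Q by inserting a hinge; the redundant is the internal moment M_Q. The primary structure is two simply-supported spans PQ and QR.
Discontinuity in slope at Q on the released structure — sum the simple-span end rotations:
  span PQ: point load 130.5 at a = 10.71: Pab(L + a)/(6LEI) = 526.7/EI
  span QR: triangular load, peak 32: 7w₀L³/(360EI) = 39.82/EI
  relative rotation θ_0 = (526.7 + 39.82)/EI = 566.5/EI
A unit hogging moment at Q produces rotation L₁/(3EI) + L₂/(3EI) = 5.3/EI.
Slope continuity at Q: θ_0 = M_Q·5.3/EI, so M_Q = 566.5/5.3 = 106.9 kN·m (hogging).

M_Q = 106.9 kN·m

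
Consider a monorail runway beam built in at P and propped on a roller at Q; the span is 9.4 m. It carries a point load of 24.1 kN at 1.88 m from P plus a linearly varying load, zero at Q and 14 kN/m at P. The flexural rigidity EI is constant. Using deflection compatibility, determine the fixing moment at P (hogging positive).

Remove the prop at Q; the released (primary) structure is a cantilever built in at P.
Primary-structure tip deflection at Q by superposition:
  point load 24.1 at a = 1.88: Pa²(3L − a)/(6EI) = 373.7/EI
  triangular load, peak 14 at the fixed end: w₀L⁴/(30EI) = 3643/EI
  δ_0 = 4017/EI
Tip deflection under a unit load at Q: L³/(3EI) = 276.9/EI.
The prop prevents deflection at Q: R_Q = δ_0/δ_{QQ} = 4017/276.9 = 14.51 kN.
Moment equilibrium about P: M_P = Σ(load moments about P) − R_Q·L = 251.5 − 14.51×9.4 = 115.1 kN·m.

M_P = 115.1 kN·m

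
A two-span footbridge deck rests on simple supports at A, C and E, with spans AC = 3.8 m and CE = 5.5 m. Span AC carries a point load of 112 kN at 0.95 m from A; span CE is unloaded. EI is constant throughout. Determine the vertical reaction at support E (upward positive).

Insert a hinge at C; M_C is the redundant, and each span becomes simply supported.
Rotations at C on the released spans (each span's end-slope, ×1/EI):
  span AC: point load 112 at a = 0.95: Pab(L + a)/(6LEI) = 63.17/EI
  relative rotation θ_0 = (63.17 + 0)/EI = 63.17/EI
A unit hogging moment at C produces rotation L₁/(3EI) + L₂/(3EI) = 3.1/EI.
Compatibility: M_C·(L₁+L₂)/(3EI) = θ_0, giving M_C = 20.38 kN·m (hogging).
Span CE, ΣM about E: R_C^{CE}·5.5 = 0 + 20.38, so R_C^{CE} = 3.705 kN and R_E = 0 − 3.705 = -3.705 kN.

R_E = -3.705 kN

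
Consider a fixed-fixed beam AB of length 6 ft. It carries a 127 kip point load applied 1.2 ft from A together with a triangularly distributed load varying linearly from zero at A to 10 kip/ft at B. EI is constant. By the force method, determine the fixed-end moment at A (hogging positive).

M_A = 109.5 kip·ft

Release both end moments; the primary structure is a simply-supported span AB with redundants M_A and M_B.
On the primary (simply-supported) span, the end slopes from the loading are:
  at A: point load 127 at a = 1.2: Pab(L + b)/(6LEI) = 219.5/EI
  at B: point load 127 at a = 1.2: Pab(L + a)/(6LEI) = 146.3/EI
  at A: triangular load, peak 10: 7w₀L³/(360EI) = 42/EI
  at B: triangular load, peak 10: w₀L³/(45EI) = 48/EI
  θ_A0 = 261.5/EI,  θ_B0 = 194.3/EI
Flexibility coefficients: a unit moment at one end gives L/(3EI) there and L/(6EI) at the far end, so f₁₁ = f₂₂ = 2/EI and f₁₂ = f₂₁ = 1/EI.
Compatibility — zero rotation at each built-in end:
  2 M_A + 1 M_B = 261.5
  1 M_A + 2 M_B = 194.3
Solving the pair gives M_A = 109.5 kip·ft and M_B = 42.38 kip·ft (hogging).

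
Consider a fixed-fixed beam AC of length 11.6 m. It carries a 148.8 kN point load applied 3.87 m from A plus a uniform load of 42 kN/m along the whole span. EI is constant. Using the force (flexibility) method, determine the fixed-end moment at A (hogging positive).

Release both end moments; the primary structure is a simply-supported span AC with redundants M_A and M_C.
End rotations of the released simple span under the applied load (×1/EI):
  at A: point load 148.8 at a = 3.87: Pab(L + b)/(6LEI) = 1236/EI
  at C: point load 148.8 at a = 3.87: Pab(L + a)/(6LEI) = 989.4/EI
  at A: UDL 42: wL³/(24EI) = 2732/EI
  at C: UDL 42: wL³/(24EI) = 2732/EI
  θ_A0 = 3968/EI,  θ_C0 = 3721/EI
Flexibility coefficients: a unit moment at one end gives L/(3EI) there and L/(6EI) at the far end, so f₁₁ = f₂₂ = 3.867/EI and f₁₂ = f₂₁ = 1.933/EI.
Compatibility — zero rotation at each built-in end:
  3.867 M_A + 1.933 M_C = 3968
  1.933 M_A + 3.867 M_C = 3721
Solving the pair gives M_A = 726.7 kN·m and M_C = 599 kN·m (hogging).

M_A = 726.7 kN·m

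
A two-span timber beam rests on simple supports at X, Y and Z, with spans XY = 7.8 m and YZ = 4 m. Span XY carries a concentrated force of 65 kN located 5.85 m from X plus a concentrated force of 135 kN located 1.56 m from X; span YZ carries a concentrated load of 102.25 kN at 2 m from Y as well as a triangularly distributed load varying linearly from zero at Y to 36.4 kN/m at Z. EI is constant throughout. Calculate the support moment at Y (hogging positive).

M_Y = 159.3 kN·m

Insert a hinge at Y; M_Y is the redundant, and each span becomes simply supported.
Rotations at Y on the released spans (each span's end-slope, ×1/EI):
  span XY: point load 65 at a = 5.85: Pab(L + a)/(6LEI) = 216.3/EI
  span XY: point load 135 at a = 1.56: Pab(L + a)/(6LEI) = 262.8/EI
  span YZ: point load 102.25 at a = 2: Pab(L + b)/(6LEI) = 102.2/EI
  span YZ: triangular load, peak 36.4: 7w₀L³/(360EI) = 45.3/EI
  relative rotation θ_0 = (479.1 + 147.5)/EI = 626.6/EI
A unit hogging moment at Y produces rotation L₁/(3EI) + L₂/(3EI) = 3.933/EI.
Compatibility: M_Y·(L₁+L₂)/(3EI) = θ_0, giving M_Y = 159.3 kN·m (hogging).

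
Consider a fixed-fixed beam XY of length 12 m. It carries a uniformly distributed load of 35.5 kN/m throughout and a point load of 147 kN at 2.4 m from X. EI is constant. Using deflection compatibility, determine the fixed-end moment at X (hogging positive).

Take the two fixed-end moments M_X, M_Y as redundants; the released structure is the simple span XY.
On the primary (simply-supported) span, the end slopes from the loading are:
  at X: UDL 35.5: wL³/(24EI) = 2556/EI
  at Y: UDL 35.5: wL³/(24EI) = 2556/EI
  at X: point load 147 at a = 2.4: Pab(L + b)/(6LEI) = 1016/EI
  at Y: point load 147 at a = 2.4: Pab(L + a)/(6LEI) = 677.4/EI
  θ_X0 = 3572/EI,  θ_Y0 = 3233/EI
Flexibility coefficients: a unit moment at one end gives L/(3EI) there and L/(6EI) at the far end, so f₁₁ = f₂₂ = 4/EI and f₁₂ = f₂₁ = 2/EI.
Compatibility — zero rotation at each built-in end:
  4 M_X + 2 M_Y = 3572
  2 M_X + 4 M_Y = 3233
Solving the pair gives M_X = 651.8 kN·m and M_Y = 482.4 kN·m (hogging).

M_X = 651.8 kN·m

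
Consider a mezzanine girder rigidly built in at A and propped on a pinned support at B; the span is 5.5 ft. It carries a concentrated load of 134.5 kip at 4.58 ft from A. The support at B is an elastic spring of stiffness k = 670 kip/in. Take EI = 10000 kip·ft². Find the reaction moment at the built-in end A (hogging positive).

M_A = 72.33 kip·ft

Remove the prop at B; the released (primary) structure is a cantilever built in at A.
Downward deflection at the released point B due to the loads:
  point load 134.5 at a = 4.58: Pa²(3L − a)/(6EI) = 5605/EI
Flexibility coefficient — unit upward force at B: δ_{BB} = L³/(3EI) = 55.46/EI.
With EI = 10000 kip·ft²: δ_0 = 0.5605 ft and δ_{BB} = 0.005546 ft/kip.
Compatibility — the spring shortens by R_B/k under the reaction it provides: δ_0 − R_B·δ_{BB} = R_B/k. With 1/k = 1/(670×12) ft/kip = 0.000124 ft/kip, R_B = δ_0 / (δ_{BB} + 1/k) = 0.5605 / (0.005546 + 0.000124) = 98.85 kip.
Moment equilibrium about A: M_A = Σ(load moments about A) − R_B·L = 616 − 98.85×5.5 = 72.33 kip·ft.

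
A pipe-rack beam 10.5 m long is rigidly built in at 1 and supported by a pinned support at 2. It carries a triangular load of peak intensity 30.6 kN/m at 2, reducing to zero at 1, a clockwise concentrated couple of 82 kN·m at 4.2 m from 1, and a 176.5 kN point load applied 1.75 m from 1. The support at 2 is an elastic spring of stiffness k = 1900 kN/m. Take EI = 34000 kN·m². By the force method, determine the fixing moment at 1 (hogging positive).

Take the reaction at 2 as the redundant and release it; the primary structure is a cantilever fixed at 1.
Deflection at 2 on the released cantilever, summing each load's contribution:
  triangular load, peak 30.6 at the free end: 11w₀L⁴/(120EI) = 34095/EI
  clockwise couple 82 at a = 4.2: M₀a(2L − a)/(2EI) = 2893/EI
  point load 176.5 at a = 1.75: Pa²(3L − a)/(6EI) = 2680/EI
  δ_0 = 39668/EI
Flexibility coefficient — unit upward force at 2: δ_{22} = L³/(3EI) = 385.9/EI.
With EI = 34000 kN·m²: δ_0 = 1.1667 m and δ_{22} = 0.011349 m/kN.
Compatibility — the spring shortens by R_2/k under the reaction it provides: δ_0 − R_2·δ_{22} = R_2/k. With 1/k = 0.000526 m/kN, R_2 = δ_0 / (δ_{22} + 1/k) = 1.1667 / (0.011349 + 0.000526) = 98.24 kN.
Moment equilibrium about 1: M_1 = Σ(load moments about 1) − R_2·L = 1515 − 98.24×10.5 = 483.9 kN·m.

M_1 = 483.9 kN·m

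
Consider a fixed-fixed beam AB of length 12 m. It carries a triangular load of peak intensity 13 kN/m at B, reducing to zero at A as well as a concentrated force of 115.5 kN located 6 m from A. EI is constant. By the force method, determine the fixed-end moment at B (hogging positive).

Take the two fixed-end moments M_A, M_B as redundants; the released structure is the simple span AB.
End rotations of the released simple span under the applied load (×1/EI):
  at A: triangular load, peak 13: 7w₀L³/(360EI) = 436.8/EI
  at B: triangular load, peak 13: w₀L³/(45EI) = 499.2/EI
  at A: point load 115.5 at a = 6: Pab(L + b)/(6LEI) = 1040/EI
  at B: point load 115.5 at a = 6: Pab(L + a)/(6LEI) = 1040/EI
  θ_A0 = 1476/EI,  θ_B0 = 1539/EI
Flexibility coefficients: a unit moment at one end gives L/(3EI) there and L/(6EI) at the far end, so f₁₁ = f₂₂ = 4/EI and f₁₂ = f₂₁ = 2/EI.
Compatibility — zero rotation at each built-in end:
  4 M_A + 2 M_B = 1476
  2 M_A + 4 M_B = 1539
Solving the pair gives M_A = 235.7 kN·m and M_B = 266.9 kN·m (hogging).

M_B = 266.9 kN·m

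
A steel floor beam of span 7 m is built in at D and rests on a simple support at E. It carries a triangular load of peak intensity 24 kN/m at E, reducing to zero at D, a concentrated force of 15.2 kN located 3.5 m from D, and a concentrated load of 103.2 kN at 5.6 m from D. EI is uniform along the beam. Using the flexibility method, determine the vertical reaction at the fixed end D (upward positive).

R_D = 78.8 kN

Take the reaction at E as the redundant and release it; the primary structure is a cantilever fixed at D.
Primary-structure tip deflection at E by superposition:
  triangular load, peak 24 at the free end: 11w₀L⁴/(120EI) = 5282/EI
  point load 15.2 at a = 3.5: Pa²(3L − a)/(6EI) = 543.1/EI
  point load 103.2 at a = 5.6: Pa²(3L − a)/(6EI) = 8307/EI
  δ_0 = 14132/EI
Tip deflection under a unit load at E: L³/(3EI) = 114.3/EI.
Compatibility at E: δ_0 − R_E·δ_{EE} = 0, so R_E = 14132/114.3 = 123.6 kN.
Vertical equilibrium: R_D = ΣP − R_E = 202.4 − 123.6 = 78.8 kN.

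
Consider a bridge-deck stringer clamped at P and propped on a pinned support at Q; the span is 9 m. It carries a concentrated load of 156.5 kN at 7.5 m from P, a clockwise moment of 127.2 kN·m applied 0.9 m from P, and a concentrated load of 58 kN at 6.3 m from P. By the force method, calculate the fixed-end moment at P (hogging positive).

Choose R_Q as the redundant. The primary structure is the cantilever fixed at P.
Free-end deflection of the primary structure under the applied loading (downward +):
  point load 156.5 at a = 7.5: Pa²(3L − a)/(6EI) = 28610/EI
  clockwise couple 127.2 at a = 0.9: M₀a(2L − a)/(2EI) = 978.8/EI
  point load 58 at a = 6.3: Pa²(3L − a)/(6EI) = 7942/EI
  δ_0 = 37531/EI
Tip deflection under a unit load at Q: L³/(3EI) = 243/EI.
The prop prevents deflection at Q: R_Q = δ_0/δ_{QQ} = 37531/243 = 154.4 kN.
Moment equilibrium about P: M_P = Σ(load moments about P) − R_Q·L = 1666 − 154.4×9 = 276.3 kN·m.

M_P = 276.3 kN·m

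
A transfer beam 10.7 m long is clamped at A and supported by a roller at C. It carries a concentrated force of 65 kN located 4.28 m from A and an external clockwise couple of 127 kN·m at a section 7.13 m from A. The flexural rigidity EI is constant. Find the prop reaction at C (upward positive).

Release the roller at C. Primary structure: cantilever fixed at A.
Deflection at C on the released cantilever, summing each load's contribution:
  point load 65 at a = 4.28: Pa²(3L − a)/(6EI) = 5521/EI
  clockwise couple 127 at a = 7.13: M₀a(2L − a)/(2EI) = 6461/EI
  δ_0 = 11982/EI
Flexibility coefficient — unit upward force at C: δ_{CC} = L³/(3EI) = 408.3/EI.
Compatibility at C: δ_0 − R_C·δ_{CC} = 0, so R_C = 11982/408.3 = 29.34 kN.

R_C = 29.34 kN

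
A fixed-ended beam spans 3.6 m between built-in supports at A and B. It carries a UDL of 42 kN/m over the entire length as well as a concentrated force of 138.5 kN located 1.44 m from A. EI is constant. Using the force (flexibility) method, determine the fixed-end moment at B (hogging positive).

Release both end moments; the primary structure is a simply-supported span AB with redundants M_A and M_B.
End rotations of the released simple span under the applied load (×1/EI):
  at A: UDL 42: wL³/(24EI) = 81.65/EI
  at B: UDL 42: wL³/(24EI) = 81.65/EI
  at A: point load 138.5 at a = 1.44: Pab(L + b)/(6LEI) = 114.9/EI
  at B: point load 138.5 at a = 1.44: Pab(L + a)/(6LEI) = 100.5/EI
  θ_A0 = 196.5/EI,  θ_B0 = 182.2/EI
Flexibility coefficients: a unit moment at one end gives L/(3EI) there and L/(6EI) at the far end, so f₁₁ = f₂₂ = 1.2/EI and f₁₂ = f₂₁ = 0.6/EI.
Compatibility — zero rotation at each built-in end:
  1.2 M_A + 0.6 M_B = 196.5
  0.6 M_A + 1.2 M_B = 182.2
Solving the pair gives M_A = 117.2 kN·m and M_B = 93.23 kN·m (hogging).

M_B = 93.23 kN·m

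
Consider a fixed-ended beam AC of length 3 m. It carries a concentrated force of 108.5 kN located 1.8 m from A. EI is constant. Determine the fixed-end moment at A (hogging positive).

M_A = 31.25 kN·m

Release both end moments; the primary structure is a simply-supported span AC with redundants M_A and M_C.
Simple-span end rotations at A and C under the given loads:
  at A: point load 108.5 at a = 1.8: Pab(L + b)/(6LEI) = 54.68/EI
  at C: point load 108.5 at a = 1.8: Pab(L + a)/(6LEI) = 62.5/EI
  θ_A0 = 54.68/EI,  θ_C0 = 62.5/EI
Flexibility coefficients: a unit moment at one end gives L/(3EI) there and L/(6EI) at the far end, so f₁₁ = f₂₂ = 1/EI and f₁₂ = f₂₁ = 0.5/EI.
Compatibility — zero rotation at each built-in end:
  1 M_A + 0.5 M_C = 54.68
  0.5 M_A + 1 M_C = 62.5
Solving the pair gives M_A = 31.25 kN·m and M_C = 46.87 kN·m (hogging).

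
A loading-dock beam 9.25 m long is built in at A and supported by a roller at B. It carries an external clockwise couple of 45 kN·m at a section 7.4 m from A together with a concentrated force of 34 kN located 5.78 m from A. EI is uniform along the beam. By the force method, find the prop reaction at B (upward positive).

Take the reaction at B as the redundant and release it; the primary structure is a cantilever fixed at A.
Downward deflection at the released point B due to the loads:
  clockwise couple 45 at a = 7.4: M₀a(2L − a)/(2EI) = 1848/EI
  point load 34 at a = 5.78: Pa²(3L − a)/(6EI) = 4159/EI
  δ_0 = 6007/EI
Flexibility coefficient — unit upward force at B: δ_{BB} = L³/(3EI) = 263.8/EI.
Compatibility at B: δ_0 − R_B·δ_{BB} = 0, so R_B = 6007/263.8 = 22.77 kN.

R_B = 22.77 kN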